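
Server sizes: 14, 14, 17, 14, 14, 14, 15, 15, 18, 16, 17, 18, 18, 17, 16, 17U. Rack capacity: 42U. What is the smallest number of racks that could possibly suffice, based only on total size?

7

Total size = 14 + 14 + 17 + 14 + 14 + 14 + 15 + 15 + 18 + 16 + 17 + 18 + 18 + 17 + 16 + 17 = 254U.
⌈254 / 42⌉ = 7.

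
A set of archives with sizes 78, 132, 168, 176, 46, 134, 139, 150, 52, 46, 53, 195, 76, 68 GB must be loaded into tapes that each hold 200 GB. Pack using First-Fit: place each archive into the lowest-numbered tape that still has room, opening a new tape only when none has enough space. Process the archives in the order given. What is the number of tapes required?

9 tapes

78 GB → tape 1 (remaining 122 GB)
132 GB → tape 2 (remaining 68 GB)
168 GB → tape 3 (remaining 32 GB)
176 GB → tape 4 (remaining 24 GB)
46 GB → tape 1 (remaining 76 GB)
134 GB → tape 5 (remaining 66 GB)
139 GB → tape 6 (remaining 61 GB)
150 GB → tape 7 (remaining 50 GB)
52 GB → tape 1 (remaining 24 GB)
46 GB → tape 2 (remaining 22 GB)
53 GB → tape 5 (remaining 13 GB)
195 GB → tape 8 (remaining 5 GB)
76 GB → tape 9 (remaining 124 GB)
68 GB → tape 9 (remaining 56 GB)
Final tapes: [78,46,52] [132,46] [168] [176] [134,53] [139] [150] [195] [76,68].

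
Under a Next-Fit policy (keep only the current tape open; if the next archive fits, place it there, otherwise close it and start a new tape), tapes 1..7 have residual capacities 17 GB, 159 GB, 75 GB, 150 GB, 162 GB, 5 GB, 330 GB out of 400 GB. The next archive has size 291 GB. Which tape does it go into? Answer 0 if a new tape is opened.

Next-Fit only looks at tape 7, which has 330 GB free.
291 GB fits there.

7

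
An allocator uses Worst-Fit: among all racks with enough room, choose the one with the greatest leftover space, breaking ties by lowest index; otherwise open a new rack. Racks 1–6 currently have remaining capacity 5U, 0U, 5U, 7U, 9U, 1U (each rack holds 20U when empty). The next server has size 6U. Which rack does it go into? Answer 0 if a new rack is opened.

Racks with room: rack 4 (7U), rack 5 (9U).
Most room is rack 5 with 9U free.

5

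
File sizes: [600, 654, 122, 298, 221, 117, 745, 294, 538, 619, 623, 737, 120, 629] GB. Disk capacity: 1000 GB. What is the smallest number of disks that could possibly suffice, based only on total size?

7

Total size = 600 + 654 + 122 + 298 + 221 + 117 + 745 + 294 + 538 + 619 + 623 + 737 + 120 + 629 = 6317 GB.
⌈6317 / 1000⌉ = 7.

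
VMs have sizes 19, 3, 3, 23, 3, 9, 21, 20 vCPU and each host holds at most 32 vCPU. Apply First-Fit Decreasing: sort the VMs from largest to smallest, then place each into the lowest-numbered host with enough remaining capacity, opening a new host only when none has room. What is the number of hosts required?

Sorted descending: 23, 21, 20, 19, 9, 3, 3, 3.
Put 23 vCPU in host 1; 9 vCPU remain.
Put 21 vCPU in host 2; 11 vCPU remain.
Put 20 vCPU in host 3; 12 vCPU remain.
Put 19 vCPU in host 4; 13 vCPU remain.
Put 9 vCPU in host 1; 0 vCPU remain.
Put 3 vCPU in host 2; 8 vCPU remain.
Put 3 vCPU in host 2; 5 vCPU remain.
Put 3 vCPU in host 2; 2 vCPU remain.

4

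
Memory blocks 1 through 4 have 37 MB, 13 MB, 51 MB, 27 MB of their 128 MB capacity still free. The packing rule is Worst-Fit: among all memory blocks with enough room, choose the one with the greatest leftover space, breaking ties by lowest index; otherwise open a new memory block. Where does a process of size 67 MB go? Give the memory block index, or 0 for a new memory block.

0

No memory block has ≥ 67 MB free, so a new memory block is opened.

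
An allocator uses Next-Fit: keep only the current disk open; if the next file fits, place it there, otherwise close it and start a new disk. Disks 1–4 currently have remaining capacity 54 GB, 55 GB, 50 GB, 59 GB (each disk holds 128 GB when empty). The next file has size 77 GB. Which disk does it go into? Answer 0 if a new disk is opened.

Next-Fit only looks at disk 4, which has 59 GB free.
77 GB does not fit, so a new disk is opened.

0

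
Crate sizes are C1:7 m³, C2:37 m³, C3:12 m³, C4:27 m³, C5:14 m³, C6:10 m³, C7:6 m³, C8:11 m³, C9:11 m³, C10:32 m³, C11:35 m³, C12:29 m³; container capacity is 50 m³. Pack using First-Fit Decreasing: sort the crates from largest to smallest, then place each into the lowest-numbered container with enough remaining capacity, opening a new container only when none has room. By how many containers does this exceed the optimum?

First-Fit Decreasing: [37,12] [35,14] [32,11,7] [29,11,10] [27,6] → 5 containers.
Total size 231 m³; any packing needs at least ⌈231/50⌉ = 5 containers.
So 5 is already optimal.

0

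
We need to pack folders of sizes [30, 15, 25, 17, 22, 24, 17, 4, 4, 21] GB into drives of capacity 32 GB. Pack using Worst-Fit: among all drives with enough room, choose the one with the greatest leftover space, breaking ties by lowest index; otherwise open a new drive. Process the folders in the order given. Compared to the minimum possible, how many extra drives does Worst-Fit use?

Worst-Fit: [30] [15,17] [25] [22] [24] [17,4,4] [21] → 7 drives.
7 folders exceed 16 GB (half the capacity), and no two of those can share a drive, so at least 7 drives are needed.
So 7 is already optimal.

0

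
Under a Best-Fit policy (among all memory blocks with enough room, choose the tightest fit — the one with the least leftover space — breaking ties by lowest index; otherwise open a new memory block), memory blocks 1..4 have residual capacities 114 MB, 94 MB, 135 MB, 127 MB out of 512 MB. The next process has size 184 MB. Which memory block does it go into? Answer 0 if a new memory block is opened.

0

No memory block has ≥ 184 MB free, so a new memory block is opened.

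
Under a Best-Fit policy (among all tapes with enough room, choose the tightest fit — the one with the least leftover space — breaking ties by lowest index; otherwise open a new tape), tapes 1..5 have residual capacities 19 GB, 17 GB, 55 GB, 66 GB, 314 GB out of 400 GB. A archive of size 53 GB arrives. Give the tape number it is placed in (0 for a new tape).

Tapes with room: tape 3 (55 GB), tape 4 (66 GB), tape 5 (314 GB).
Tightest fit is tape 3 with 55 GB free.

3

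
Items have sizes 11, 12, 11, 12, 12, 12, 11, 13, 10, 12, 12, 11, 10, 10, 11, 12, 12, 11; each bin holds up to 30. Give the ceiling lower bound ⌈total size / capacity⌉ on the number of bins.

7 bins

Total size = 11 + 12 + 11 + 12 + 12 + 12 + 11 + 13 + 10 + 12 + 12 + 11 + 10 + 10 + 11 + 12 + 12 + 11 = 205.
⌈205 / 30⌉ = 7.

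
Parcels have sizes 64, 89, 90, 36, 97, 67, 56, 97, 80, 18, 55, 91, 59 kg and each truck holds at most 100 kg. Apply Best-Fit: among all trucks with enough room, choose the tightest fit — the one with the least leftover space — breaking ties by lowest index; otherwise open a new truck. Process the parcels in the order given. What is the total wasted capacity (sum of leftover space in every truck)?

truck 1: place 64 kg, 36 kg left
truck 2: place 89 kg, 11 kg left
truck 3: place 90 kg, 10 kg left
truck 1: place 36 kg, 0 kg left
truck 4: place 97 kg, 3 kg left
truck 5: place 67 kg, 33 kg left
truck 6: place 56 kg, 44 kg left
truck 7: place 97 kg, 3 kg left
truck 8: place 80 kg, 20 kg left
truck 8: place 18 kg, 2 kg left
truck 9: place 55 kg, 45 kg left
truck 10: place 91 kg, 9 kg left
truck 11: place 59 kg, 41 kg left
11 trucks × 100 kg = 1100 kg; used 899 kg; unused 201 kg.

201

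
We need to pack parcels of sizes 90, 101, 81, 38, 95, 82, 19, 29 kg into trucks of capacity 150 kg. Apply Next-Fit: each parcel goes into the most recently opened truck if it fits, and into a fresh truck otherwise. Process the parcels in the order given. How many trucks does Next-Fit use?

truck 1: place 90 kg, 60 kg left
truck 2: place 101 kg, 49 kg left
truck 3: place 81 kg, 69 kg left
truck 3: place 38 kg, 31 kg left
truck 4: place 95 kg, 55 kg left
truck 5: place 82 kg, 68 kg left
truck 5: place 19 kg, 49 kg left
truck 5: place 29 kg, 20 kg left

5 trucks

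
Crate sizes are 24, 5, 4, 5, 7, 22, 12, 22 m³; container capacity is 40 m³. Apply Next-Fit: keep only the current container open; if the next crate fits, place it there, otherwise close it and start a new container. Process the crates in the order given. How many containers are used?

3

container 1: place 24 m³, 16 m³ left
container 1: place 5 m³, 11 m³ left
container 1: place 4 m³, 7 m³ left
container 1: place 5 m³, 2 m³ left
container 2: place 7 m³, 33 m³ left
container 2: place 22 m³, 11 m³ left
container 3: place 12 m³, 28 m³ left
container 3: place 22 m³, 6 m³ left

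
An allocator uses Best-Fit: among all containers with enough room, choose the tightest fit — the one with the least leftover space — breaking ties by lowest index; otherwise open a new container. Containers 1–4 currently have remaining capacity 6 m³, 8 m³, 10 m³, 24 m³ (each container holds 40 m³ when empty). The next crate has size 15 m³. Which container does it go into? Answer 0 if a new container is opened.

Containers with room: container 4 (24 m³).
Tightest fit is container 4 with 24 m³ free.

4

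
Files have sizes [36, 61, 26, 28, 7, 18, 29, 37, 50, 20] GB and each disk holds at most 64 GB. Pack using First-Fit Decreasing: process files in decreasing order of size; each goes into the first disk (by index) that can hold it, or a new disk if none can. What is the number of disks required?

Sorted descending: 61, 50, 37, 36, 29, 28, 26, 20, 18, 7.
Put 61 GB in disk 1; 3 GB remain.
Put 50 GB in disk 2; 14 GB remain.
Put 37 GB in disk 3; 27 GB remain.
Put 36 GB in disk 4; 28 GB remain.
Put 29 GB in disk 5; 35 GB remain.
Put 28 GB in disk 4; 0 GB remain.
Put 26 GB in disk 3; 1 GB remain.
Put 20 GB in disk 5; 15 GB remain.
Put 18 GB in disk 6; 46 GB remain.
Put 7 GB in disk 2; 7 GB remain.
Final disks: [61] [50,7] [37,26] [36,28] [29,20] [18].

6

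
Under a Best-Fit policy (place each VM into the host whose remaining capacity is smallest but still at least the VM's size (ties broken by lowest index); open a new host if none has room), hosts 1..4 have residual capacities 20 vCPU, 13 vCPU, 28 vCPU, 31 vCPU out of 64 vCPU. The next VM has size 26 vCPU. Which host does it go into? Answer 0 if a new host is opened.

Hosts with room: host 3 (28 vCPU), host 4 (31 vCPU).
Tightest fit is host 3 with 28 vCPU free.

3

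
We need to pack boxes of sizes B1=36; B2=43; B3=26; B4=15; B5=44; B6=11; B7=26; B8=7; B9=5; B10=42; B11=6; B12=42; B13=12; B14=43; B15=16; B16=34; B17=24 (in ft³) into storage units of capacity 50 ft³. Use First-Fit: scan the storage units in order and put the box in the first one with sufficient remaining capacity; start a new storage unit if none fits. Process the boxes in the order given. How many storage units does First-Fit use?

10

B1 (36 ft³) → storage unit 1 (remaining 14 ft³)
B2 (43 ft³) → storage unit 2 (remaining 7 ft³)
B3 (26 ft³) → storage unit 3 (remaining 24 ft³)
B4 (15 ft³) → storage unit 3 (remaining 9 ft³)
B5 (44 ft³) → storage unit 4 (remaining 6 ft³)
B6 (11 ft³) → storage unit 1 (remaining 3 ft³)
B7 (26 ft³) → storage unit 5 (remaining 24 ft³)
B8 (7 ft³) → storage unit 2 (remaining 0 ft³)
B9 (5 ft³) → storage unit 3 (remaining 4 ft³)
B10 (42 ft³) → storage unit 6 (remaining 8 ft³)
B11 (6 ft³) → storage unit 4 (remaining 0 ft³)
B12 (42 ft³) → storage unit 7 (remaining 8 ft³)
B13 (12 ft³) → storage unit 5 (remaining 12 ft³)
B14 (43 ft³) → storage unit 8 (remaining 7 ft³)
B15 (16 ft³) → storage unit 9 (remaining 34 ft³)
B16 (34 ft³) → storage unit 9 (remaining 0 ft³)
B17 (24 ft³) → storage unit 10 (remaining 26 ft³)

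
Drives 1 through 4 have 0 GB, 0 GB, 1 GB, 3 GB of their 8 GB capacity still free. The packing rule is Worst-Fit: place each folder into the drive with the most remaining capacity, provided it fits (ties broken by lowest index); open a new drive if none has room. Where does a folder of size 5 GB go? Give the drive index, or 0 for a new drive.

No drive has ≥ 5 GB free, so a new drive is opened.

0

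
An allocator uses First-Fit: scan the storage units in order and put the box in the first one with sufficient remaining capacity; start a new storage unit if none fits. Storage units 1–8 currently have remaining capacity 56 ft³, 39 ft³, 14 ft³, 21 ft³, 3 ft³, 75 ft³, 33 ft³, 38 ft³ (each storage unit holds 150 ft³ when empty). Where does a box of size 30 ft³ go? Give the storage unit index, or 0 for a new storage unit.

1

Storage units with room: storage unit 1 (56 ft³), storage unit 2 (39 ft³), storage unit 6 (75 ft³), storage unit 7 (33 ft³), storage unit 8 (38 ft³).
The first with room is storage unit 1.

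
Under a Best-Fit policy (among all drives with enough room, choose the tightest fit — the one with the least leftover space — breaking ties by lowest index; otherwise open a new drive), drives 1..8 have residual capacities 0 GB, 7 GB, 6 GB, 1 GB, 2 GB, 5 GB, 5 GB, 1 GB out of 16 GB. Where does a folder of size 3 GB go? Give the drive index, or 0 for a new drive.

Drives with room: drive 2 (7 GB), drive 3 (6 GB), drive 6 (5 GB), drive 7 (5 GB).
Tightest fit is drive 6 with 5 GB free.

6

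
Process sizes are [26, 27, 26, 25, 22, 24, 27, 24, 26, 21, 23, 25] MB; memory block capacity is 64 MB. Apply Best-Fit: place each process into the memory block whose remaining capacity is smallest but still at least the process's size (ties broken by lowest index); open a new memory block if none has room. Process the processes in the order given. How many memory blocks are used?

6 memory blocks

26 MB → memory block 1 (remaining 38 MB)
27 MB → memory block 1 (remaining 11 MB)
26 MB → memory block 2 (remaining 38 MB)
25 MB → memory block 2 (remaining 13 MB)
22 MB → memory block 3 (remaining 42 MB)
24 MB → memory block 3 (remaining 18 MB)
27 MB → memory block 4 (remaining 37 MB)
24 MB → memory block 4 (remaining 13 MB)
26 MB → memory block 5 (remaining 38 MB)
21 MB → memory block 5 (remaining 17 MB)
23 MB → memory block 6 (remaining 41 MB)
25 MB → memory block 6 (remaining 16 MB)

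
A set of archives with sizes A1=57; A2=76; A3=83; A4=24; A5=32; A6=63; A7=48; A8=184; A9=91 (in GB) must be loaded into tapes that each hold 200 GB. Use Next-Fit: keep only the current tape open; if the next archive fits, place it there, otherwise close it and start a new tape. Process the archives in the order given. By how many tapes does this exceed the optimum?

Next-Fit: [57,76] [83,24,32] [63,48] [184] [91] → 5 tapes.
Total size 658 GB; any packing needs at least ⌈658/200⌉ = 4 tapes.
An optimal packing achieves that bound: [184] [91,83,24] [76,63,57] [48,32] → 4 tapes.
Excess: 5 − 4 = 1.

1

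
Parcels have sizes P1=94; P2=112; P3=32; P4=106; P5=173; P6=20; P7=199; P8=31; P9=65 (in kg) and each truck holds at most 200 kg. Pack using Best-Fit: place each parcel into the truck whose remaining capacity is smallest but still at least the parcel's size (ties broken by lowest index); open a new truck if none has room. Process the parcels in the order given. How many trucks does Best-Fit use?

5

truck 1: place P1 (94 kg), 106 kg left
truck 2: place P2 (112 kg), 88 kg left
truck 2: place P3 (32 kg), 56 kg left
truck 1: place P4 (106 kg), 0 kg left
truck 3: place P5 (173 kg), 27 kg left
truck 3: place P6 (20 kg), 7 kg left
truck 4: place P7 (199 kg), 1 kg left
truck 2: place P8 (31 kg), 25 kg left
truck 5: place P9 (65 kg), 135 kg left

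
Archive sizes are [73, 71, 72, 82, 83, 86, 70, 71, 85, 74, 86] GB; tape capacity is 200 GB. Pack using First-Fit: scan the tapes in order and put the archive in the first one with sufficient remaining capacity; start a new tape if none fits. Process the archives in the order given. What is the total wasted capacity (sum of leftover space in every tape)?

347

tape 1: place 73 GB, 127 GB left
tape 1: place 71 GB, 56 GB left
tape 2: place 72 GB, 128 GB left
tape 2: place 82 GB, 46 GB left
tape 3: place 83 GB, 117 GB left
tape 3: place 86 GB, 31 GB left
tape 4: place 70 GB, 130 GB left
tape 4: place 71 GB, 59 GB left
tape 5: place 85 GB, 115 GB left
tape 5: place 74 GB, 41 GB left
tape 6: place 86 GB, 114 GB left
6 tapes × 200 GB = 1200 GB; used 853 GB; unused 347 GB.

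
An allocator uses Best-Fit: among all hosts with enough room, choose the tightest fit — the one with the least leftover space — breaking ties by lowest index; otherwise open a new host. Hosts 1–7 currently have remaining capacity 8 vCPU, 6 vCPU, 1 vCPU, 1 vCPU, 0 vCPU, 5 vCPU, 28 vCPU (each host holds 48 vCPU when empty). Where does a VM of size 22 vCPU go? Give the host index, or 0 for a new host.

7

Hosts with room: host 7 (28 vCPU).
Tightest fit is host 7 with 28 vCPU free.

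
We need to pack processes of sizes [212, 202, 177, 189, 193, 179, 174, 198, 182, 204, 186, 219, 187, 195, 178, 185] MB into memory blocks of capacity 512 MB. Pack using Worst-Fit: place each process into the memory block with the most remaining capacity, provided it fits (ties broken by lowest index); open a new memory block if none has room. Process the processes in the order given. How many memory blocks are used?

212 MB → memory block 1 (remaining 300 MB)
202 MB → memory block 1 (remaining 98 MB)
177 MB → memory block 2 (remaining 335 MB)
189 MB → memory block 2 (remaining 146 MB)
193 MB → memory block 3 (remaining 319 MB)
179 MB → memory block 3 (remaining 140 MB)
174 MB → memory block 4 (remaining 338 MB)
198 MB → memory block 4 (remaining 140 MB)
182 MB → memory block 5 (remaining 330 MB)
204 MB → memory block 5 (remaining 126 MB)
186 MB → memory block 6 (remaining 326 MB)
219 MB → memory block 6 (remaining 107 MB)
187 MB → memory block 7 (remaining 325 MB)
195 MB → memory block 7 (remaining 130 MB)
178 MB → memory block 8 (remaining 334 MB)
185 MB → memory block 8 (remaining 149 MB)

8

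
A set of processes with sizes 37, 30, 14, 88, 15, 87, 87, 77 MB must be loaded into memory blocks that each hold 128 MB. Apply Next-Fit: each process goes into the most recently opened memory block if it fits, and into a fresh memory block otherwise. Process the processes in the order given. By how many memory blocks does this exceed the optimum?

Next-Fit: [37,30,14] [88,15] [87] [87] [77] → 5 memory blocks.
Total size 435 MB; any packing needs at least ⌈435/128⌉ = 4 memory blocks.
An optimal packing achieves that bound: [88,37] [87,30] [87,15,14] [77] → 4 memory blocks.
Excess: 5 − 4 = 1.

1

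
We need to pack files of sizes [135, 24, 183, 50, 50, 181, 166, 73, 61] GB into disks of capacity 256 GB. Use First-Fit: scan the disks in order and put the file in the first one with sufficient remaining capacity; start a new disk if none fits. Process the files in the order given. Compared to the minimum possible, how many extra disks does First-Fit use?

0

First-Fit: [135,24,50] [183,50] [181,73] [166,61] → 4 disks.
Total size 923 GB; any packing needs at least ⌈923/256⌉ = 4 disks.
So 4 is already optimal.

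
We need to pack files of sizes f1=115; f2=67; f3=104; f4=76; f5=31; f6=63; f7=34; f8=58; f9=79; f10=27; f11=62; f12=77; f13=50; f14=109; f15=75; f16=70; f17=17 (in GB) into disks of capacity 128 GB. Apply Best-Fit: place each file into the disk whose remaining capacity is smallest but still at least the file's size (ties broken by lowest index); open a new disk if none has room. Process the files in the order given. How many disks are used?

11

disk 1: place f1 (115 GB), 13 GB left
disk 2: place f2 (67 GB), 61 GB left
disk 3: place f3 (104 GB), 24 GB left
disk 4: place f4 (76 GB), 52 GB left
disk 4: place f5 (31 GB), 21 GB left
disk 5: place f6 (63 GB), 65 GB left
disk 2: place f7 (34 GB), 27 GB left
disk 5: place f8 (58 GB), 7 GB left
disk 6: place f9 (79 GB), 49 GB left
disk 2: place f10 (27 GB), 0 GB left
disk 7: place f11 (62 GB), 66 GB left
disk 8: place f12 (77 GB), 51 GB left
disk 8: place f13 (50 GB), 1 GB left
disk 9: place f14 (109 GB), 19 GB left
disk 10: place f15 (75 GB), 53 GB left
disk 11: place f16 (70 GB), 58 GB left
disk 9: place f17 (17 GB), 2 GB left
Final disks: [115] [67,34,27] [104] [76,31] [63,58] [79] [62] [77,50] [109,17] [75] [70].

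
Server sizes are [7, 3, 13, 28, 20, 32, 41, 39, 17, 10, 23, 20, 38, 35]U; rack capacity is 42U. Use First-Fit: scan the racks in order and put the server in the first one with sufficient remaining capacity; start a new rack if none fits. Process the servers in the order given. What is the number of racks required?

9

7U → rack 1 (remaining 35U)
3U → rack 1 (remaining 32U)
13U → rack 1 (remaining 19U)
28U → rack 2 (remaining 14U)
20U → rack 3 (remaining 22U)
32U → rack 4 (remaining 10U)
41U → rack 5 (remaining 1U)
39U → rack 6 (remaining 3U)
17U → rack 1 (remaining 2U)
10U → rack 2 (remaining 4U)
23U → rack 7 (remaining 19U)
20U → rack 3 (remaining 2U)
38U → rack 8 (remaining 4U)
35U → rack 9 (remaining 7U)
Final racks: [7,3,13,17] [28,10] [20,20] [32] [41] [39] [23] [38] [35].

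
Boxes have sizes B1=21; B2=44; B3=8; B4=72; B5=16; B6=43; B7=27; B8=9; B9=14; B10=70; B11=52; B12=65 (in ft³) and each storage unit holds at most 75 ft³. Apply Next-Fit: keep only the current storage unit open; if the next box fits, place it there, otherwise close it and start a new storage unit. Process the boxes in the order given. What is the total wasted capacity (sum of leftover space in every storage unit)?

storage unit 1: place B1 (21 ft³), 54 ft³ left
storage unit 1: place B2 (44 ft³), 10 ft³ left
storage unit 1: place B3 (8 ft³), 2 ft³ left
storage unit 2: place B4 (72 ft³), 3 ft³ left
storage unit 3: place B5 (16 ft³), 59 ft³ left
storage unit 3: place B6 (43 ft³), 16 ft³ left
storage unit 4: place B7 (27 ft³), 48 ft³ left
storage unit 4: place B8 (9 ft³), 39 ft³ left
storage unit 4: place B9 (14 ft³), 25 ft³ left
storage unit 5: place B10 (70 ft³), 5 ft³ left
storage unit 6: place B11 (52 ft³), 23 ft³ left
storage unit 7: place B12 (65 ft³), 10 ft³ left
7 storage units × 75 ft³ = 525 ft³; used 441 ft³; unused 84 ft³.

84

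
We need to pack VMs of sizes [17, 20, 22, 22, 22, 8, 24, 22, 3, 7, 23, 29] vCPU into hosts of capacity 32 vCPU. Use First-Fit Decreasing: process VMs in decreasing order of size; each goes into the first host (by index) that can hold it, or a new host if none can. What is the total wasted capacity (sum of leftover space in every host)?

69

Sorted descending: 29, 24, 23, 22, 22, 22, 22, 20, 17, 8, 7, 3.
Put 29 vCPU in host 1; 3 vCPU remain.
Put 24 vCPU in host 2; 8 vCPU remain.
Put 23 vCPU in host 3; 9 vCPU remain.
Put 22 vCPU in host 4; 10 vCPU remain.
Put 22 vCPU in host 5; 10 vCPU remain.
Put 22 vCPU in host 6; 10 vCPU remain.
Put 22 vCPU in host 7; 10 vCPU remain.
Put 20 vCPU in host 8; 12 vCPU remain.
Put 17 vCPU in host 9; 15 vCPU remain.
Put 8 vCPU in host 2; 0 vCPU remain.
Put 7 vCPU in host 3; 2 vCPU remain.
Put 3 vCPU in host 1; 0 vCPU remain.
9 hosts × 32 vCPU = 288 vCPU; used 219 vCPU; unused 69 vCPU.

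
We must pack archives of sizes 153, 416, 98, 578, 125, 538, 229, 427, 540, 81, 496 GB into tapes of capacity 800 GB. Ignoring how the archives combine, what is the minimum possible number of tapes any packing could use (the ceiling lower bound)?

5

Total size = 153 + 416 + 98 + 578 + 125 + 538 + 229 + 427 + 540 + 81 + 496 = 3681 GB.
⌈3681 / 800⌉ = 5.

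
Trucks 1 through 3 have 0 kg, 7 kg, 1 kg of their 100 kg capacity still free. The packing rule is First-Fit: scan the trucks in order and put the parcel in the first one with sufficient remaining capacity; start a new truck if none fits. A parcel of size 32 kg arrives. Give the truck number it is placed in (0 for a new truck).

0

No truck has ≥ 32 kg free, so a new truck is opened.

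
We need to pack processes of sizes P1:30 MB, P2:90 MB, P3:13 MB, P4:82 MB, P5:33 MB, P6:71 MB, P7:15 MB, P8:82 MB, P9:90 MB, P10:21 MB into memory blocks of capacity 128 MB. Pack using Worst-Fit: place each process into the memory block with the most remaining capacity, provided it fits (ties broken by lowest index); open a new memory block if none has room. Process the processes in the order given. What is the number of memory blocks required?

5

P1 (30 MB) → memory block 1 (remaining 98 MB)
P2 (90 MB) → memory block 1 (remaining 8 MB)
P3 (13 MB) → memory block 2 (remaining 115 MB)
P4 (82 MB) → memory block 2 (remaining 33 MB)
P5 (33 MB) → memory block 2 (remaining 0 MB)
P6 (71 MB) → memory block 3 (remaining 57 MB)
P7 (15 MB) → memory block 3 (remaining 42 MB)
P8 (82 MB) → memory block 4 (remaining 46 MB)
P9 (90 MB) → memory block 5 (remaining 38 MB)
P10 (21 MB) → memory block 4 (remaining 25 MB)
Final memory blocks: [30,90] [13,82,33] [71,15] [82,21] [90].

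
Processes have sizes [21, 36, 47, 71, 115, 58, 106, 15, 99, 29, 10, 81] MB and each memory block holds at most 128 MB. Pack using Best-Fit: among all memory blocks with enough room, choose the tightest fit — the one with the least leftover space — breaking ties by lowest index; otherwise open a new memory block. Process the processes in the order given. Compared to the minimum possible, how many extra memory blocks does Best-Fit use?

1

Best-Fit: [21,36,47] [71] [115,10] [58] [106,15] [99,29] [81] → 7 memory blocks.
Total size 688 MB; any packing needs at least ⌈688/128⌉ = 6 memory blocks.
An optimal packing achieves that bound: [115,10] [106,21] [99,29] [81,47] [71,36,15] [58] → 6 memory blocks.
Excess: 7 − 6 = 1.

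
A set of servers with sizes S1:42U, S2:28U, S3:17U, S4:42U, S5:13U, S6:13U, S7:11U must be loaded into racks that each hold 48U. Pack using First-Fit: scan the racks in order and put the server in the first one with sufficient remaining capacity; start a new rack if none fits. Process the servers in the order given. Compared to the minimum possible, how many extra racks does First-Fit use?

First-Fit: [42] [28,17] [42] [13,13,11] → 4 racks.
Total size 166U; any packing needs at least ⌈166/48⌉ = 4 racks.
So 4 is already optimal.

0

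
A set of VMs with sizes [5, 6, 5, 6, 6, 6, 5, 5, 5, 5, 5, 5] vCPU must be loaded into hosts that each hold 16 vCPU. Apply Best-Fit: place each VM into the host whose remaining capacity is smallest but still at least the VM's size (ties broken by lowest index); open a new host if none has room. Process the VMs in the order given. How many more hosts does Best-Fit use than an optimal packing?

Best-Fit: [5,6,5] [6,6] [6,5,5] [5,5,5] [5] → 5 hosts.
Total size 64 vCPU; any packing needs at least ⌈64/16⌉ = 4 hosts.
An optimal packing achieves that bound: [6,5,5] [6,5,5] [6,5,5] [6,5,5] → 4 hosts.
Excess: 5 − 4 = 1.

1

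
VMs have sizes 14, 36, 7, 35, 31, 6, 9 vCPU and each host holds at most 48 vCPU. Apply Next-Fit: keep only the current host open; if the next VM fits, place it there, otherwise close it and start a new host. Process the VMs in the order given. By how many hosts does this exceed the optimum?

1

Next-Fit: [14] [36,7] [35] [31,6,9] → 4 hosts.
Total size 138 vCPU; any packing needs at least ⌈138/48⌉ = 3 hosts.
An optimal packing achieves that bound: [36,9] [35,7,6] [31,14] → 3 hosts.
Excess: 4 − 3 = 1.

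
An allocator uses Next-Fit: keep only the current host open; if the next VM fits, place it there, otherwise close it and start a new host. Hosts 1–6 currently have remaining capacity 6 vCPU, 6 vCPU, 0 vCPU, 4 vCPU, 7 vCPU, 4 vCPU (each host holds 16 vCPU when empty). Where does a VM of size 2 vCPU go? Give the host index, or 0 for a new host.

Next-Fit only looks at host 6, which has 4 vCPU free.
2 vCPU fits there.

6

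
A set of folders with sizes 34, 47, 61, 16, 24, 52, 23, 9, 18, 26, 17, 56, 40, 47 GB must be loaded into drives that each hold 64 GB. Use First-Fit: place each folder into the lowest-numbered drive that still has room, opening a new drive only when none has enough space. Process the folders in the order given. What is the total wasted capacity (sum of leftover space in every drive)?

106

drive 1: place 34 GB, 30 GB left
drive 2: place 47 GB, 17 GB left
drive 3: place 61 GB, 3 GB left
drive 1: place 16 GB, 14 GB left
drive 4: place 24 GB, 40 GB left
drive 5: place 52 GB, 12 GB left
drive 4: place 23 GB, 17 GB left
drive 1: place 9 GB, 5 GB left
drive 6: place 18 GB, 46 GB left
drive 6: place 26 GB, 20 GB left
drive 2: place 17 GB, 0 GB left
drive 7: place 56 GB, 8 GB left
drive 8: place 40 GB, 24 GB left
drive 9: place 47 GB, 17 GB left
9 drives × 64 GB = 576 GB; used 470 GB; unused 106 GB.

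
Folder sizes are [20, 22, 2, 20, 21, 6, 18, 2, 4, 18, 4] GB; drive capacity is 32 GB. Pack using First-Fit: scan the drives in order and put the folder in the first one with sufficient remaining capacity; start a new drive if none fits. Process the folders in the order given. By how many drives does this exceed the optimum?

0

First-Fit: [20,2,6,2] [22,4,4] [20] [21] [18] [18] → 6 drives.
6 folders exceed 16 GB (half the capacity), and no two of those can share a drive, so at least 6 drives are needed.
So 6 is already optimal.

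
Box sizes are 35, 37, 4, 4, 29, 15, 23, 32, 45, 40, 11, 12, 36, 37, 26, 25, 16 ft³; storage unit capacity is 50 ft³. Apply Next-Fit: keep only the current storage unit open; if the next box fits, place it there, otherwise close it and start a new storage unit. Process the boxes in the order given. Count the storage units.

12

35 ft³ → storage unit 1 (remaining 15 ft³)
37 ft³ → storage unit 2 (remaining 13 ft³)
4 ft³ → storage unit 2 (remaining 9 ft³)
4 ft³ → storage unit 2 (remaining 5 ft³)
29 ft³ → storage unit 3 (remaining 21 ft³)
15 ft³ → storage unit 3 (remaining 6 ft³)
23 ft³ → storage unit 4 (remaining 27 ft³)
32 ft³ → storage unit 5 (remaining 18 ft³)
45 ft³ → storage unit 6 (remaining 5 ft³)
40 ft³ → storage unit 7 (remaining 10 ft³)
11 ft³ → storage unit 8 (remaining 39 ft³)
12 ft³ → storage unit 8 (remaining 27 ft³)
36 ft³ → storage unit 9 (remaining 14 ft³)
37 ft³ → storage unit 10 (remaining 13 ft³)
26 ft³ → storage unit 11 (remaining 24 ft³)
25 ft³ → storage unit 12 (remaining 25 ft³)
16 ft³ → storage unit 12 (remaining 9 ft³)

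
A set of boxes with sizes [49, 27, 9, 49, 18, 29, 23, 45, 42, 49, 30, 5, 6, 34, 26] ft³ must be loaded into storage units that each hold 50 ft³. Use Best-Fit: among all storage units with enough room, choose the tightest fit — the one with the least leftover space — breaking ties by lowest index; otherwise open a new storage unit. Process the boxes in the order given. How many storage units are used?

10

storage unit 1: place 49 ft³, 1 ft³ left
storage unit 2: place 27 ft³, 23 ft³ left
storage unit 2: place 9 ft³, 14 ft³ left
storage unit 3: place 49 ft³, 1 ft³ left
storage unit 4: place 18 ft³, 32 ft³ left
storage unit 4: place 29 ft³, 3 ft³ left
storage unit 5: place 23 ft³, 27 ft³ left
storage unit 6: place 45 ft³, 5 ft³ left
storage unit 7: place 42 ft³, 8 ft³ left
storage unit 8: place 49 ft³, 1 ft³ left
storage unit 9: place 30 ft³, 20 ft³ left
storage unit 6: place 5 ft³, 0 ft³ left
storage unit 7: place 6 ft³, 2 ft³ left
storage unit 10: place 34 ft³, 16 ft³ left
storage unit 5: place 26 ft³, 1 ft³ left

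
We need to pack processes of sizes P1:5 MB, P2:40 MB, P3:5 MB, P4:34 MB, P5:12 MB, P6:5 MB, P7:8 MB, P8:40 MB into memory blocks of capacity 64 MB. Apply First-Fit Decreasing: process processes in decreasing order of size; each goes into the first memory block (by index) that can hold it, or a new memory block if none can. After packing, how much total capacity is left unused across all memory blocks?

43

Sorted descending: 40, 40, 34, 12, 8, 5, 5, 5.
40 MB → memory block 1 (remaining 24 MB)
40 MB → memory block 2 (remaining 24 MB)
34 MB → memory block 3 (remaining 30 MB)
12 MB → memory block 1 (remaining 12 MB)
8 MB → memory block 1 (remaining 4 MB)
5 MB → memory block 2 (remaining 19 MB)
5 MB → memory block 2 (remaining 14 MB)
5 MB → memory block 2 (remaining 9 MB)
3 memory blocks × 64 MB = 192 MB; used 149 MB; unused 43 MB.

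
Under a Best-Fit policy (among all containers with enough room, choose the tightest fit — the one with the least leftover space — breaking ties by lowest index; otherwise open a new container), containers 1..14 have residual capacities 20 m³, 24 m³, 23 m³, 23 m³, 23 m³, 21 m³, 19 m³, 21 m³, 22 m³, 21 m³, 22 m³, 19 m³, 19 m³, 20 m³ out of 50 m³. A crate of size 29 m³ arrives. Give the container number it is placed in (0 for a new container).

No container has ≥ 29 m³ free, so a new container is opened.

0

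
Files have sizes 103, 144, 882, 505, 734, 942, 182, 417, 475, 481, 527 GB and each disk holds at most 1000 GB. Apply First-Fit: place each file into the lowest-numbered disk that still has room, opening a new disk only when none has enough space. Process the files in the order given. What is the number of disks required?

7

Put 103 GB in disk 1; 897 GB remain.
Put 144 GB in disk 1; 753 GB remain.
Put 882 GB in disk 2; 118 GB remain.
Put 505 GB in disk 1; 248 GB remain.
Put 734 GB in disk 3; 266 GB remain.
Put 942 GB in disk 4; 58 GB remain.
Put 182 GB in disk 1; 66 GB remain.
Put 417 GB in disk 5; 583 GB remain.
Put 475 GB in disk 5; 108 GB remain.
Put 481 GB in disk 6; 519 GB remain.
Put 527 GB in disk 7; 473 GB remain.
Final disks: [103,144,505,182] [882] [734] [942] [417,475] [481] [527].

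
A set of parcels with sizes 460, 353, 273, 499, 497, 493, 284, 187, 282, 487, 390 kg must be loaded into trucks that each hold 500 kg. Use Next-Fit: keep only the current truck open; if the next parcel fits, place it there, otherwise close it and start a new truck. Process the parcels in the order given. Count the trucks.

10 trucks

truck 1: place 460 kg, 40 kg left
truck 2: place 353 kg, 147 kg left
truck 3: place 273 kg, 227 kg left
truck 4: place 499 kg, 1 kg left
truck 5: place 497 kg, 3 kg left
truck 6: place 493 kg, 7 kg left
truck 7: place 284 kg, 216 kg left
truck 7: place 187 kg, 29 kg left
truck 8: place 282 kg, 218 kg left
truck 9: place 487 kg, 13 kg left
truck 10: place 390 kg, 110 kg left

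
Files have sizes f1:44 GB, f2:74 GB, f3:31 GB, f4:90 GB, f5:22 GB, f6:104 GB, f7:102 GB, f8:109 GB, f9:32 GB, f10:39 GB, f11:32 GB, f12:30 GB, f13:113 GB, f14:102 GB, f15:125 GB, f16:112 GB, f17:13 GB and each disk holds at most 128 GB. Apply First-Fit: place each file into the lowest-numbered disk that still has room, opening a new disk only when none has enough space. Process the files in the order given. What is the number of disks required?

11 disks

disk 1: place f1 (44 GB), 84 GB left
disk 1: place f2 (74 GB), 10 GB left
disk 2: place f3 (31 GB), 97 GB left
disk 2: place f4 (90 GB), 7 GB left
disk 3: place f5 (22 GB), 106 GB left
disk 3: place f6 (104 GB), 2 GB left
disk 4: place f7 (102 GB), 26 GB left
disk 5: place f8 (109 GB), 19 GB left
disk 6: place f9 (32 GB), 96 GB left
disk 6: place f10 (39 GB), 57 GB left
disk 6: place f11 (32 GB), 25 GB left
disk 7: place f12 (30 GB), 98 GB left
disk 8: place f13 (113 GB), 15 GB left
disk 9: place f14 (102 GB), 26 GB left
disk 10: place f15 (125 GB), 3 GB left
disk 11: place f16 (112 GB), 16 GB left
disk 4: place f17 (13 GB), 13 GB left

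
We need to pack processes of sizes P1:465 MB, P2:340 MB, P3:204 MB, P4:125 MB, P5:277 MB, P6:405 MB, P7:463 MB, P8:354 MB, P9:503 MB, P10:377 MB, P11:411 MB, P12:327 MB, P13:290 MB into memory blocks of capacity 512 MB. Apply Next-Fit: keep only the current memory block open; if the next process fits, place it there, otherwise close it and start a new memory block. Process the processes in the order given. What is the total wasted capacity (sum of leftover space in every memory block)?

memory block 1: place P1 (465 MB), 47 MB left
memory block 2: place P2 (340 MB), 172 MB left
memory block 3: place P3 (204 MB), 308 MB left
memory block 3: place P4 (125 MB), 183 MB left
memory block 4: place P5 (277 MB), 235 MB left
memory block 5: place P6 (405 MB), 107 MB left
memory block 6: place P7 (463 MB), 49 MB left
memory block 7: place P8 (354 MB), 158 MB left
memory block 8: place P9 (503 MB), 9 MB left
memory block 9: place P10 (377 MB), 135 MB left
memory block 10: place P11 (411 MB), 101 MB left
memory block 11: place P12 (327 MB), 185 MB left
memory block 12: place P13 (290 MB), 222 MB left
12 memory blocks × 512 MB = 6144 MB; used 4541 MB; unused 1603 MB.

1603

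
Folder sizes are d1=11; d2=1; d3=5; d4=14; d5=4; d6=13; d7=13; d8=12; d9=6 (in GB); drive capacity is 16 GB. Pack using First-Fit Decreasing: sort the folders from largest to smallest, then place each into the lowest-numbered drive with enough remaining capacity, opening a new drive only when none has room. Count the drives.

6 drives

Sorted descending: 14, 13, 13, 12, 11, 6, 5, 4, 1.
drive 1: place 14 GB, 2 GB left
drive 2: place 13 GB, 3 GB left
drive 3: place 13 GB, 3 GB left
drive 4: place 12 GB, 4 GB left
drive 5: place 11 GB, 5 GB left
drive 6: place 6 GB, 10 GB left
drive 5: place 5 GB, 0 GB left
drive 4: place 4 GB, 0 GB left
drive 1: place 1 GB, 1 GB left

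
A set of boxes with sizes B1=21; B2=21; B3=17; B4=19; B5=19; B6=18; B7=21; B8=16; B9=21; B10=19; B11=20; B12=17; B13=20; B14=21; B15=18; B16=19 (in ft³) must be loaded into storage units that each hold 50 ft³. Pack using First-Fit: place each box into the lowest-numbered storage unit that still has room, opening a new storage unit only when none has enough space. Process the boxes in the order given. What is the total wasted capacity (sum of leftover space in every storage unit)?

storage unit 1: place B1 (21 ft³), 29 ft³ left
storage unit 1: place B2 (21 ft³), 8 ft³ left
storage unit 2: place B3 (17 ft³), 33 ft³ left
storage unit 2: place B4 (19 ft³), 14 ft³ left
storage unit 3: place B5 (19 ft³), 31 ft³ left
storage unit 3: place B6 (18 ft³), 13 ft³ left
storage unit 4: place B7 (21 ft³), 29 ft³ left
storage unit 4: place B8 (16 ft³), 13 ft³ left
storage unit 5: place B9 (21 ft³), 29 ft³ left
storage unit 5: place B10 (19 ft³), 10 ft³ left
storage unit 6: place B11 (20 ft³), 30 ft³ left
storage unit 6: place B12 (17 ft³), 13 ft³ left
storage unit 7: place B13 (20 ft³), 30 ft³ left
storage unit 7: place B14 (21 ft³), 9 ft³ left
storage unit 8: place B15 (18 ft³), 32 ft³ left
storage unit 8: place B16 (19 ft³), 13 ft³ left
8 storage units × 50 ft³ = 400 ft³; used 307 ft³; unused 93 ft³.

93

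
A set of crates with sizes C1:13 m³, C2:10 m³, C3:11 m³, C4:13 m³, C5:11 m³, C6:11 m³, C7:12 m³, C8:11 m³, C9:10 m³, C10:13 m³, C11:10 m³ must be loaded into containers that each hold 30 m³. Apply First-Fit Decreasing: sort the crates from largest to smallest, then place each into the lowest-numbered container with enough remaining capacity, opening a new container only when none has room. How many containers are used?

5

Sorted descending: 13, 13, 13, 12, 11, 11, 11, 11, 10, 10, 10.
13 m³ → container 1 (remaining 17 m³)
13 m³ → container 1 (remaining 4 m³)
13 m³ → container 2 (remaining 17 m³)
12 m³ → container 2 (remaining 5 m³)
11 m³ → container 3 (remaining 19 m³)
11 m³ → container 3 (remaining 8 m³)
11 m³ → container 4 (remaining 19 m³)
11 m³ → container 4 (remaining 8 m³)
10 m³ → container 5 (remaining 20 m³)
10 m³ → container 5 (remaining 10 m³)
10 m³ → container 5 (remaining 0 m³)
Final containers: [13,13] [13,12] [11,11] [11,11] [10,10,10].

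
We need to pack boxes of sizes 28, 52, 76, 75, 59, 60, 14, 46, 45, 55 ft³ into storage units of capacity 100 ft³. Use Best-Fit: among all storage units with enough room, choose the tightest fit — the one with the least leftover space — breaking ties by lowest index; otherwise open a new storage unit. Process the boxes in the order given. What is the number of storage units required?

7 storage units

storage unit 1: place 28 ft³, 72 ft³ left
storage unit 1: place 52 ft³, 20 ft³ left
storage unit 2: place 76 ft³, 24 ft³ left
storage unit 3: place 75 ft³, 25 ft³ left
storage unit 4: place 59 ft³, 41 ft³ left
storage unit 5: place 60 ft³, 40 ft³ left
storage unit 1: place 14 ft³, 6 ft³ left
storage unit 6: place 46 ft³, 54 ft³ left
storage unit 6: place 45 ft³, 9 ft³ left
storage unit 7: place 55 ft³, 45 ft³ left
Final storage units: [28,52,14] [76] [75] [59] [60] [46,45] [55].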